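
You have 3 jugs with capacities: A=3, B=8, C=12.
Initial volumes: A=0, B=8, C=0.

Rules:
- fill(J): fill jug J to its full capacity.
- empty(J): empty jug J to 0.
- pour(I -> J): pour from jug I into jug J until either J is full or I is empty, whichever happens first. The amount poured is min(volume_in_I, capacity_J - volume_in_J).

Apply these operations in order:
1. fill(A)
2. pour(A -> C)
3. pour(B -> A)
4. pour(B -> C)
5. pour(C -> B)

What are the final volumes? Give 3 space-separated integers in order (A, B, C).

Step 1: fill(A) -> (A=3 B=8 C=0)
Step 2: pour(A -> C) -> (A=0 B=8 C=3)
Step 3: pour(B -> A) -> (A=3 B=5 C=3)
Step 4: pour(B -> C) -> (A=3 B=0 C=8)
Step 5: pour(C -> B) -> (A=3 B=8 C=0)

Answer: 3 8 0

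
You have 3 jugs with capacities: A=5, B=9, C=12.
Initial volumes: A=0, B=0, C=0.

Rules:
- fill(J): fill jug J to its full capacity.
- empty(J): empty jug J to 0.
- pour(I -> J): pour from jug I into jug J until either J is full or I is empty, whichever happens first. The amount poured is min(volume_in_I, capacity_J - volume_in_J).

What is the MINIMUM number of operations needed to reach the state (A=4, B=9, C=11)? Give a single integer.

BFS from (A=0, B=0, C=0). One shortest path:
  1. fill(C) -> (A=0 B=0 C=12)
  2. pour(C -> B) -> (A=0 B=9 C=3)
  3. pour(B -> A) -> (A=5 B=4 C=3)
  4. pour(A -> C) -> (A=0 B=4 C=8)
  5. pour(B -> A) -> (A=4 B=0 C=8)
  6. pour(C -> B) -> (A=4 B=8 C=0)
  7. fill(C) -> (A=4 B=8 C=12)
  8. pour(C -> B) -> (A=4 B=9 C=11)
Reached target in 8 moves.

Answer: 8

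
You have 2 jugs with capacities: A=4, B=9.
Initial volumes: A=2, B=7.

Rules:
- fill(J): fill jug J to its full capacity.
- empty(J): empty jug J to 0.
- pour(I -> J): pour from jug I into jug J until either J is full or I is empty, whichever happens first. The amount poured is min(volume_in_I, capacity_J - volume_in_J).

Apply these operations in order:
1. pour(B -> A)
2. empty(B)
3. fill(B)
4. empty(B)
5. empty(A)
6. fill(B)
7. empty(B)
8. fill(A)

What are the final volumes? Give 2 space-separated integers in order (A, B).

Step 1: pour(B -> A) -> (A=4 B=5)
Step 2: empty(B) -> (A=4 B=0)
Step 3: fill(B) -> (A=4 B=9)
Step 4: empty(B) -> (A=4 B=0)
Step 5: empty(A) -> (A=0 B=0)
Step 6: fill(B) -> (A=0 B=9)
Step 7: empty(B) -> (A=0 B=0)
Step 8: fill(A) -> (A=4 B=0)

Answer: 4 0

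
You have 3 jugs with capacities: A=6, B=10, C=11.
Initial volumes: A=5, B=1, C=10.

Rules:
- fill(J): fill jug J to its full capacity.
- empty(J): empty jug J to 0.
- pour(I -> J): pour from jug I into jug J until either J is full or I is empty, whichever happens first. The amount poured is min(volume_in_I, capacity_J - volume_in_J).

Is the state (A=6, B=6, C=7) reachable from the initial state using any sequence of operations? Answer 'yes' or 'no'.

Answer: yes

Derivation:
BFS from (A=5, B=1, C=10):
  1. fill(A) -> (A=6 B=1 C=10)
  2. empty(C) -> (A=6 B=1 C=0)
  3. pour(A -> B) -> (A=0 B=7 C=0)
  4. fill(A) -> (A=6 B=7 C=0)
  5. pour(B -> C) -> (A=6 B=0 C=7)
  6. pour(A -> B) -> (A=0 B=6 C=7)
  7. fill(A) -> (A=6 B=6 C=7)
Target reached → yes.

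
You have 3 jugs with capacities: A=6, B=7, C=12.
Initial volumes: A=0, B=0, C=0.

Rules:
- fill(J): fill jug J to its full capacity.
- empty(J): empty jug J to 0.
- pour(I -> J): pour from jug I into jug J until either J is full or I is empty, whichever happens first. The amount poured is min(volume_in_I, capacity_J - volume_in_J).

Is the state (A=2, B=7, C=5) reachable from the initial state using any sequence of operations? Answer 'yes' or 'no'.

Answer: yes

Derivation:
BFS from (A=0, B=0, C=0):
  1. fill(B) -> (A=0 B=7 C=0)
  2. pour(B -> C) -> (A=0 B=0 C=7)
  3. fill(B) -> (A=0 B=7 C=7)
  4. pour(B -> C) -> (A=0 B=2 C=12)
  5. pour(B -> A) -> (A=2 B=0 C=12)
  6. pour(C -> B) -> (A=2 B=7 C=5)
Target reached → yes.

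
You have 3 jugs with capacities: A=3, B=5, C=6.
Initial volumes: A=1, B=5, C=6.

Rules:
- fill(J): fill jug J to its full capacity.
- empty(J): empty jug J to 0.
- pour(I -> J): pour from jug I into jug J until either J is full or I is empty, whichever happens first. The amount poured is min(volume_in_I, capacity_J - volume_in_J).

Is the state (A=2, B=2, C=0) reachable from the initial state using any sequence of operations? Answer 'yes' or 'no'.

Answer: yes

Derivation:
BFS from (A=1, B=5, C=6):
  1. empty(B) -> (A=1 B=0 C=6)
  2. pour(A -> B) -> (A=0 B=1 C=6)
  3. pour(C -> B) -> (A=0 B=5 C=2)
  4. pour(B -> A) -> (A=3 B=2 C=2)
  5. empty(A) -> (A=0 B=2 C=2)
  6. pour(C -> A) -> (A=2 B=2 C=0)
Target reached → yes.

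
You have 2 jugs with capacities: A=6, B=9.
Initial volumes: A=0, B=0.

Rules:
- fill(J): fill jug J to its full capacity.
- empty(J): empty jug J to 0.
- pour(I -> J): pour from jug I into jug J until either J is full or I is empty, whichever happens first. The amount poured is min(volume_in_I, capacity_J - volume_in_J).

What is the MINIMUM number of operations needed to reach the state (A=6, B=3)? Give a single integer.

Answer: 2

Derivation:
BFS from (A=0, B=0). One shortest path:
  1. fill(B) -> (A=0 B=9)
  2. pour(B -> A) -> (A=6 B=3)
Reached target in 2 moves.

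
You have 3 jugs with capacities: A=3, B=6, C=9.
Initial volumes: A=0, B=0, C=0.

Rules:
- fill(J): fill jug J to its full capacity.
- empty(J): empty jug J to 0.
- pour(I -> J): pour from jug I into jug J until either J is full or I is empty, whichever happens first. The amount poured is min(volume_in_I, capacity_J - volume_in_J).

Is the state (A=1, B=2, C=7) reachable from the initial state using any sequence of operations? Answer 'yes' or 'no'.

Answer: no

Derivation:
BFS explored all 24 reachable states.
Reachable set includes: (0,0,0), (0,0,3), (0,0,6), (0,0,9), (0,3,0), (0,3,3), (0,3,6), (0,3,9), (0,6,0), (0,6,3), (0,6,6), (0,6,9) ...
Target (A=1, B=2, C=7) not in reachable set → no.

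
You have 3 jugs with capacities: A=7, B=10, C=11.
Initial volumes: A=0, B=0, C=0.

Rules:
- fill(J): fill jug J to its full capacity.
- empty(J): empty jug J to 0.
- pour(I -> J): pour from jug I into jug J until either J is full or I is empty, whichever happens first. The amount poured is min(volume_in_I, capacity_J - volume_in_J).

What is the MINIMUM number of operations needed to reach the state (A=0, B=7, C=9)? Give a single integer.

Answer: 8

Derivation:
BFS from (A=0, B=0, C=0). One shortest path:
  1. fill(A) -> (A=7 B=0 C=0)
  2. fill(B) -> (A=7 B=10 C=0)
  3. pour(B -> C) -> (A=7 B=0 C=10)
  4. fill(B) -> (A=7 B=10 C=10)
  5. pour(B -> C) -> (A=7 B=9 C=11)
  6. empty(C) -> (A=7 B=9 C=0)
  7. pour(B -> C) -> (A=7 B=0 C=9)
  8. pour(A -> B) -> (A=0 B=7 C=9)
Reached target in 8 moves.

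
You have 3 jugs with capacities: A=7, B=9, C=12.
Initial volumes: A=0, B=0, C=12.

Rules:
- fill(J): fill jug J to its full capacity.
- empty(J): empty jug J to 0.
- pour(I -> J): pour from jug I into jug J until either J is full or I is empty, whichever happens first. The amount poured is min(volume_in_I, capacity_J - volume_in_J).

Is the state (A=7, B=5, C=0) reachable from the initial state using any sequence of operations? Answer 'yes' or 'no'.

BFS from (A=0, B=0, C=12):
  1. pour(C -> A) -> (A=7 B=0 C=5)
  2. pour(C -> B) -> (A=7 B=5 C=0)
Target reached → yes.

Answer: yes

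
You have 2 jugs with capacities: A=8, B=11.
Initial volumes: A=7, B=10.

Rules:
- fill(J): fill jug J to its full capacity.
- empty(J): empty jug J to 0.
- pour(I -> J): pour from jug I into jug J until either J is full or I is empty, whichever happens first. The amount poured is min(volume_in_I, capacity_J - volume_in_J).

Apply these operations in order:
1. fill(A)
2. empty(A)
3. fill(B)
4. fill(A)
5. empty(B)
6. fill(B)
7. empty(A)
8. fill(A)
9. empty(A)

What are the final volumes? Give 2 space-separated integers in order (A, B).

Step 1: fill(A) -> (A=8 B=10)
Step 2: empty(A) -> (A=0 B=10)
Step 3: fill(B) -> (A=0 B=11)
Step 4: fill(A) -> (A=8 B=11)
Step 5: empty(B) -> (A=8 B=0)
Step 6: fill(B) -> (A=8 B=11)
Step 7: empty(A) -> (A=0 B=11)
Step 8: fill(A) -> (A=8 B=11)
Step 9: empty(A) -> (A=0 B=11)

Answer: 0 11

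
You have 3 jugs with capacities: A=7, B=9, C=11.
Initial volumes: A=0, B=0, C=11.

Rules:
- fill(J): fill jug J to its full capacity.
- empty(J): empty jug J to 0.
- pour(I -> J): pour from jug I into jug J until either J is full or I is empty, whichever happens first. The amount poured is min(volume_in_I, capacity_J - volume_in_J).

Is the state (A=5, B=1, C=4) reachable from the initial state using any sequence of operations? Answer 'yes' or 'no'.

Answer: no

Derivation:
BFS explored all 480 reachable states.
Reachable set includes: (0,0,0), (0,0,1), (0,0,2), (0,0,3), (0,0,4), (0,0,5), (0,0,6), (0,0,7), (0,0,8), (0,0,9), (0,0,10), (0,0,11) ...
Target (A=5, B=1, C=4) not in reachable set → no.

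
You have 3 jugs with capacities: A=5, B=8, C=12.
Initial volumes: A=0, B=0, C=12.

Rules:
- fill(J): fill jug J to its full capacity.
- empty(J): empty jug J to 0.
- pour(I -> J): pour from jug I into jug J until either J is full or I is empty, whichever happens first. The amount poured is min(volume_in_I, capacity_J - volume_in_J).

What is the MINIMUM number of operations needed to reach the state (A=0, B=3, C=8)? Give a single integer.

Answer: 6

Derivation:
BFS from (A=0, B=0, C=12). One shortest path:
  1. fill(B) -> (A=0 B=8 C=12)
  2. empty(C) -> (A=0 B=8 C=0)
  3. pour(B -> C) -> (A=0 B=0 C=8)
  4. fill(B) -> (A=0 B=8 C=8)
  5. pour(B -> A) -> (A=5 B=3 C=8)
  6. empty(A) -> (A=0 B=3 C=8)
Reached target in 6 moves.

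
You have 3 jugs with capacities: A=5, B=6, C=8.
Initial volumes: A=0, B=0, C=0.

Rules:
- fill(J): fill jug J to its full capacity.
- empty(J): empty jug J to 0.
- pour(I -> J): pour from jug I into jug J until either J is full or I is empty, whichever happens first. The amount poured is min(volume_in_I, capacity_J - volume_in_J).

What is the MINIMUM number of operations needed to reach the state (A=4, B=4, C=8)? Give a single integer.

BFS from (A=0, B=0, C=0). One shortest path:
  1. fill(A) -> (A=5 B=0 C=0)
  2. fill(B) -> (A=5 B=6 C=0)
  3. pour(B -> C) -> (A=5 B=0 C=6)
  4. pour(A -> B) -> (A=0 B=5 C=6)
  5. fill(A) -> (A=5 B=5 C=6)
  6. pour(A -> B) -> (A=4 B=6 C=6)
  7. pour(B -> C) -> (A=4 B=4 C=8)
Reached target in 7 moves.

Answer: 7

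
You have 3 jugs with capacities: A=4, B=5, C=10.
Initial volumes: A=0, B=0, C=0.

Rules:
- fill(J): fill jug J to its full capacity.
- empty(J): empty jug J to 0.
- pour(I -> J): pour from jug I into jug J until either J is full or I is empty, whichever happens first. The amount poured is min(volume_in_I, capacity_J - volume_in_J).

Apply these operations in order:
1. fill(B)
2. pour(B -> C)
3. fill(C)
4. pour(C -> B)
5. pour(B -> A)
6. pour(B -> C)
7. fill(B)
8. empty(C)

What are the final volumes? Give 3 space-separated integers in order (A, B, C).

Answer: 4 5 0

Derivation:
Step 1: fill(B) -> (A=0 B=5 C=0)
Step 2: pour(B -> C) -> (A=0 B=0 C=5)
Step 3: fill(C) -> (A=0 B=0 C=10)
Step 4: pour(C -> B) -> (A=0 B=5 C=5)
Step 5: pour(B -> A) -> (A=4 B=1 C=5)
Step 6: pour(B -> C) -> (A=4 B=0 C=6)
Step 7: fill(B) -> (A=4 B=5 C=6)
Step 8: empty(C) -> (A=4 B=5 C=0)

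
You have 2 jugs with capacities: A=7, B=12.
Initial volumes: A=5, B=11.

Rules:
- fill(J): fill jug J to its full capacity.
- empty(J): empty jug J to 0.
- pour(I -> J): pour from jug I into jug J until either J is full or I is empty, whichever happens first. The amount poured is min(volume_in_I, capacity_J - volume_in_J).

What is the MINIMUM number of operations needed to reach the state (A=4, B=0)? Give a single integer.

Answer: 2

Derivation:
BFS from (A=5, B=11). One shortest path:
  1. pour(A -> B) -> (A=4 B=12)
  2. empty(B) -> (A=4 B=0)
Reached target in 2 moves.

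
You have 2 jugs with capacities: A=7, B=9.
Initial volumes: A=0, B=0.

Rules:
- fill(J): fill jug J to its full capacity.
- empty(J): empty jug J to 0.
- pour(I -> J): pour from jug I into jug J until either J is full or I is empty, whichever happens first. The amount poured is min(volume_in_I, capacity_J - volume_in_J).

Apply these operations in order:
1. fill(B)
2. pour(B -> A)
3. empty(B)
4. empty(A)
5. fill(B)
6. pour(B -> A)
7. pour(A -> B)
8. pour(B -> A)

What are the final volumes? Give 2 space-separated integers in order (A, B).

Step 1: fill(B) -> (A=0 B=9)
Step 2: pour(B -> A) -> (A=7 B=2)
Step 3: empty(B) -> (A=7 B=0)
Step 4: empty(A) -> (A=0 B=0)
Step 5: fill(B) -> (A=0 B=9)
Step 6: pour(B -> A) -> (A=7 B=2)
Step 7: pour(A -> B) -> (A=0 B=9)
Step 8: pour(B -> A) -> (A=7 B=2)

Answer: 7 2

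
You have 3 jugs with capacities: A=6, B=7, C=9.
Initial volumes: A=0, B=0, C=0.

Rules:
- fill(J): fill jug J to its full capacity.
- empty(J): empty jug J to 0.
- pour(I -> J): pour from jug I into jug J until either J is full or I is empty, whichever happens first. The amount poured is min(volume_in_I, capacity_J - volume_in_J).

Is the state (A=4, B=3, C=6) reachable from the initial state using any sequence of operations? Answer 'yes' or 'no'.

Answer: no

Derivation:
BFS explored all 320 reachable states.
Reachable set includes: (0,0,0), (0,0,1), (0,0,2), (0,0,3), (0,0,4), (0,0,5), (0,0,6), (0,0,7), (0,0,8), (0,0,9), (0,1,0), (0,1,1) ...
Target (A=4, B=3, C=6) not in reachable set → no.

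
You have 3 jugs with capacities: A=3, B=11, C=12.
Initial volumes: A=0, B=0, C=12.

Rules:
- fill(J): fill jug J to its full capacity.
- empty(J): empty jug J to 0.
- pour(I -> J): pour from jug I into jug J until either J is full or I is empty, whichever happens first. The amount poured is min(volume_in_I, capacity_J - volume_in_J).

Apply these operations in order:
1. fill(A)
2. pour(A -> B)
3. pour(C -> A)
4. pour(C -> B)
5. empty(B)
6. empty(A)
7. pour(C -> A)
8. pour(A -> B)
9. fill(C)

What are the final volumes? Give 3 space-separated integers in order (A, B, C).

Answer: 0 1 12

Derivation:
Step 1: fill(A) -> (A=3 B=0 C=12)
Step 2: pour(A -> B) -> (A=0 B=3 C=12)
Step 3: pour(C -> A) -> (A=3 B=3 C=9)
Step 4: pour(C -> B) -> (A=3 B=11 C=1)
Step 5: empty(B) -> (A=3 B=0 C=1)
Step 6: empty(A) -> (A=0 B=0 C=1)
Step 7: pour(C -> A) -> (A=1 B=0 C=0)
Step 8: pour(A -> B) -> (A=0 B=1 C=0)
Step 9: fill(C) -> (A=0 B=1 C=12)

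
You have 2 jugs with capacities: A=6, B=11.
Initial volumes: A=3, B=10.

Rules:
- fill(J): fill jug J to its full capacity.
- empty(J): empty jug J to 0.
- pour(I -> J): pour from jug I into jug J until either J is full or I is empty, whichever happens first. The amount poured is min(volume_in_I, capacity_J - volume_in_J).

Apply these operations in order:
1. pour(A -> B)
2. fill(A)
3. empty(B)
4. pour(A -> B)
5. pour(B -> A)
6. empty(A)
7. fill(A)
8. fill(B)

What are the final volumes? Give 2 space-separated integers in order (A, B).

Answer: 6 11

Derivation:
Step 1: pour(A -> B) -> (A=2 B=11)
Step 2: fill(A) -> (A=6 B=11)
Step 3: empty(B) -> (A=6 B=0)
Step 4: pour(A -> B) -> (A=0 B=6)
Step 5: pour(B -> A) -> (A=6 B=0)
Step 6: empty(A) -> (A=0 B=0)
Step 7: fill(A) -> (A=6 B=0)
Step 8: fill(B) -> (A=6 B=11)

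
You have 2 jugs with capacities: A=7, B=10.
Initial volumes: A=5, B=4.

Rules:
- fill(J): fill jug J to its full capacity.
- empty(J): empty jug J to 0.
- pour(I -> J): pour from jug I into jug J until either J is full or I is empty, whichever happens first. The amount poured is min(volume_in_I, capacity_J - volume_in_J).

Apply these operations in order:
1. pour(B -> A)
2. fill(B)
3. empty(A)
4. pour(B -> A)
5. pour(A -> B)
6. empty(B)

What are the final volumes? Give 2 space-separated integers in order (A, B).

Answer: 0 0

Derivation:
Step 1: pour(B -> A) -> (A=7 B=2)
Step 2: fill(B) -> (A=7 B=10)
Step 3: empty(A) -> (A=0 B=10)
Step 4: pour(B -> A) -> (A=7 B=3)
Step 5: pour(A -> B) -> (A=0 B=10)
Step 6: empty(B) -> (A=0 B=0)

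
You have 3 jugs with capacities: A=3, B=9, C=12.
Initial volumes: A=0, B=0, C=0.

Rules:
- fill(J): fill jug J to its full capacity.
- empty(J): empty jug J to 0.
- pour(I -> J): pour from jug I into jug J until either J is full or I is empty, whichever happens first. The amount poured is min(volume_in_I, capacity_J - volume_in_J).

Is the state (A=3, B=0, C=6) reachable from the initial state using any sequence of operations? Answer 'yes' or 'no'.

BFS from (A=0, B=0, C=0):
  1. fill(B) -> (A=0 B=9 C=0)
  2. pour(B -> A) -> (A=3 B=6 C=0)
  3. pour(B -> C) -> (A=3 B=0 C=6)
Target reached → yes.

Answer: yes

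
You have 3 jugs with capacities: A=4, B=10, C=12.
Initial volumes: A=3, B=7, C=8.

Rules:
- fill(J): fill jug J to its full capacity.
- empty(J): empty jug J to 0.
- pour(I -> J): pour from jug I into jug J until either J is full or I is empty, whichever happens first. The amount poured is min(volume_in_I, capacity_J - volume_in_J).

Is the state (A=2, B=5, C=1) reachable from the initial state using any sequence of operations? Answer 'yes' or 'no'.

Answer: no

Derivation:
BFS explored all 419 reachable states.
Reachable set includes: (0,0,0), (0,0,1), (0,0,2), (0,0,3), (0,0,4), (0,0,5), (0,0,6), (0,0,7), (0,0,8), (0,0,9), (0,0,10), (0,0,11) ...
Target (A=2, B=5, C=1) not in reachable set → no.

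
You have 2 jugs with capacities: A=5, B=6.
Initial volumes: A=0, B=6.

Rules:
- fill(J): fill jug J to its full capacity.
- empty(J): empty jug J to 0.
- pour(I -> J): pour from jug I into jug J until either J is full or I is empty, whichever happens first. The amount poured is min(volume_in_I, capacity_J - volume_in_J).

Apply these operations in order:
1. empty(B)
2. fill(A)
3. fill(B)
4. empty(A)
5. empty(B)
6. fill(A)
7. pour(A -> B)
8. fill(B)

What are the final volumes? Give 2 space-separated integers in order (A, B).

Step 1: empty(B) -> (A=0 B=0)
Step 2: fill(A) -> (A=5 B=0)
Step 3: fill(B) -> (A=5 B=6)
Step 4: empty(A) -> (A=0 B=6)
Step 5: empty(B) -> (A=0 B=0)
Step 6: fill(A) -> (A=5 B=0)
Step 7: pour(A -> B) -> (A=0 B=5)
Step 8: fill(B) -> (A=0 B=6)

Answer: 0 6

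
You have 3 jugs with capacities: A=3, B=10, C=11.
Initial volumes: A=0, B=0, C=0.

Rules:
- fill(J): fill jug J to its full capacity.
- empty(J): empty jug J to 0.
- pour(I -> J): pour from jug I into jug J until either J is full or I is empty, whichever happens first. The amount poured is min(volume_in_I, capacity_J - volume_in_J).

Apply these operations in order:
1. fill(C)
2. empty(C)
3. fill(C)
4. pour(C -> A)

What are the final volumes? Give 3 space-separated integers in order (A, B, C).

Answer: 3 0 8

Derivation:
Step 1: fill(C) -> (A=0 B=0 C=11)
Step 2: empty(C) -> (A=0 B=0 C=0)
Step 3: fill(C) -> (A=0 B=0 C=11)
Step 4: pour(C -> A) -> (A=3 B=0 C=8)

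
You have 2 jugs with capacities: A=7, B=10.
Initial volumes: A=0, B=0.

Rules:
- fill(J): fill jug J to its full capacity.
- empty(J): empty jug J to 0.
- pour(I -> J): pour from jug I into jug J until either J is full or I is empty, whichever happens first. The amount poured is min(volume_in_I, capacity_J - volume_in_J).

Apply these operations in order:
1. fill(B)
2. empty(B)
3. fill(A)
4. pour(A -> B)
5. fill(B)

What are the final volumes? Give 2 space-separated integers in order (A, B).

Answer: 0 10

Derivation:
Step 1: fill(B) -> (A=0 B=10)
Step 2: empty(B) -> (A=0 B=0)
Step 3: fill(A) -> (A=7 B=0)
Step 4: pour(A -> B) -> (A=0 B=7)
Step 5: fill(B) -> (A=0 B=10)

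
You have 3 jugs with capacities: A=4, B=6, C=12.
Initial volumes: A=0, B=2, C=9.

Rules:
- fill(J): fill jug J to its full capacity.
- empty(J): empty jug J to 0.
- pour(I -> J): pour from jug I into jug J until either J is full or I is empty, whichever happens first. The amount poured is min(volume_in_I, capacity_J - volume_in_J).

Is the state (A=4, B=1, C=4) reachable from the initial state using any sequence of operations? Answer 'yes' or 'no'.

BFS from (A=0, B=2, C=9):
  1. empty(B) -> (A=0 B=0 C=9)
  2. pour(C -> A) -> (A=4 B=0 C=5)
  3. pour(C -> B) -> (A=4 B=5 C=0)
  4. pour(A -> C) -> (A=0 B=5 C=4)
  5. pour(B -> A) -> (A=4 B=1 C=4)
Target reached → yes.

Answer: yes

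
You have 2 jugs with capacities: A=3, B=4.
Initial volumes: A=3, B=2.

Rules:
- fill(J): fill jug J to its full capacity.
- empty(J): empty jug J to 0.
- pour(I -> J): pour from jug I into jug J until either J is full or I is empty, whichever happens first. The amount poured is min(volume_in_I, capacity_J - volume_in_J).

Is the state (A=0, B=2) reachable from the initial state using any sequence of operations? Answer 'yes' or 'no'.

Answer: yes

Derivation:
BFS from (A=3, B=2):
  1. empty(A) -> (A=0 B=2)
Target reached → yes.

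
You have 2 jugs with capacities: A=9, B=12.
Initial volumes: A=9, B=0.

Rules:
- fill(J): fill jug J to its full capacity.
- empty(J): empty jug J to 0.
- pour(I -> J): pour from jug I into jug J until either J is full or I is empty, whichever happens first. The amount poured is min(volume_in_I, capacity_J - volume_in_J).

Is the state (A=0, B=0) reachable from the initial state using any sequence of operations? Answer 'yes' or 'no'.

Answer: yes

Derivation:
BFS from (A=9, B=0):
  1. empty(A) -> (A=0 B=0)
Target reached → yes.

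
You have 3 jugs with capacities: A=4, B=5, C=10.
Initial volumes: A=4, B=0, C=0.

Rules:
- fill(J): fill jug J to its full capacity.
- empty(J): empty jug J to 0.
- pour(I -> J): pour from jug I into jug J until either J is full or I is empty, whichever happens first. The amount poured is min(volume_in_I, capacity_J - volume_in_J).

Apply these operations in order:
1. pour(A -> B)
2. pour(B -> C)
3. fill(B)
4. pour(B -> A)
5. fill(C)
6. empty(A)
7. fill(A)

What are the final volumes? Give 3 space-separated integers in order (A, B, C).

Step 1: pour(A -> B) -> (A=0 B=4 C=0)
Step 2: pour(B -> C) -> (A=0 B=0 C=4)
Step 3: fill(B) -> (A=0 B=5 C=4)
Step 4: pour(B -> A) -> (A=4 B=1 C=4)
Step 5: fill(C) -> (A=4 B=1 C=10)
Step 6: empty(A) -> (A=0 B=1 C=10)
Step 7: fill(A) -> (A=4 B=1 C=10)

Answer: 4 1 10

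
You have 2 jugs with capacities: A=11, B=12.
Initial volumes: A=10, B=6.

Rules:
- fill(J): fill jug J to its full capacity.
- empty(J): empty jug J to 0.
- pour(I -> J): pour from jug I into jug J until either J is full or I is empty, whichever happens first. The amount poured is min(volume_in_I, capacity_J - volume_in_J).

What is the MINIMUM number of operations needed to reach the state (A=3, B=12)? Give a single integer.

BFS from (A=10, B=6). One shortest path:
  1. pour(A -> B) -> (A=4 B=12)
  2. empty(B) -> (A=4 B=0)
  3. pour(A -> B) -> (A=0 B=4)
  4. fill(A) -> (A=11 B=4)
  5. pour(A -> B) -> (A=3 B=12)
Reached target in 5 moves.

Answer: 5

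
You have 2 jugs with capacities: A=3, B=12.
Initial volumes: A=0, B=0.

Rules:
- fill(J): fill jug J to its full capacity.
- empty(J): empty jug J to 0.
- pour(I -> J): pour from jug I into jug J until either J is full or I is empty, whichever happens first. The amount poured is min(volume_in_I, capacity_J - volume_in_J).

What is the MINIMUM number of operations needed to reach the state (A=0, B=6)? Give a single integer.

BFS from (A=0, B=0). One shortest path:
  1. fill(A) -> (A=3 B=0)
  2. pour(A -> B) -> (A=0 B=3)
  3. fill(A) -> (A=3 B=3)
  4. pour(A -> B) -> (A=0 B=6)
Reached target in 4 moves.

Answer: 4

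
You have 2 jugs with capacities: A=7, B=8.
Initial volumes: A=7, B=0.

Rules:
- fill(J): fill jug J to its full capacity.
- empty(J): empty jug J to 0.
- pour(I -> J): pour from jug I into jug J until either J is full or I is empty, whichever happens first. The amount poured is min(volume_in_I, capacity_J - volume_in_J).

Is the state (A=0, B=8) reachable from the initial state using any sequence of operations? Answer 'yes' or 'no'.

Answer: yes

Derivation:
BFS from (A=7, B=0):
  1. empty(A) -> (A=0 B=0)
  2. fill(B) -> (A=0 B=8)
Target reached → yes.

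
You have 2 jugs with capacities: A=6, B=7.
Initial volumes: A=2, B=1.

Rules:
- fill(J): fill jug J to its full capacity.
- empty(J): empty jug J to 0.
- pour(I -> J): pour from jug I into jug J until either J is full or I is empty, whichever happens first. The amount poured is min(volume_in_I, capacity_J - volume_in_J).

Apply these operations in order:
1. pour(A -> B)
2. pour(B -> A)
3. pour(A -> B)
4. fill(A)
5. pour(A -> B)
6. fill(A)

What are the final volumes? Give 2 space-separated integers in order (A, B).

Step 1: pour(A -> B) -> (A=0 B=3)
Step 2: pour(B -> A) -> (A=3 B=0)
Step 3: pour(A -> B) -> (A=0 B=3)
Step 4: fill(A) -> (A=6 B=3)
Step 5: pour(A -> B) -> (A=2 B=7)
Step 6: fill(A) -> (A=6 B=7)

Answer: 6 7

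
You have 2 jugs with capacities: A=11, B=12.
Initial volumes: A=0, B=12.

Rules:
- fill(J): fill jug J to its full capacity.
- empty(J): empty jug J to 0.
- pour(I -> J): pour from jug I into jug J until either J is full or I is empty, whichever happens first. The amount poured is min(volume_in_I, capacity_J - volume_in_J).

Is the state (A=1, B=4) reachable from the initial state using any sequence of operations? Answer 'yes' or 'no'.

BFS explored all 46 reachable states.
Reachable set includes: (0,0), (0,1), (0,2), (0,3), (0,4), (0,5), (0,6), (0,7), (0,8), (0,9), (0,10), (0,11) ...
Target (A=1, B=4) not in reachable set → no.

Answer: no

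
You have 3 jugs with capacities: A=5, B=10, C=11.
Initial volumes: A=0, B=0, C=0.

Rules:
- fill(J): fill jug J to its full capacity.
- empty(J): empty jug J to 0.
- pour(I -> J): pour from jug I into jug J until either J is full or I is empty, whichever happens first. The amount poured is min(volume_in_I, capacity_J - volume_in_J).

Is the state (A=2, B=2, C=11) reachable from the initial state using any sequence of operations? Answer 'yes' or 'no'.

BFS from (A=0, B=0, C=0):
  1. fill(C) -> (A=0 B=0 C=11)
  2. pour(C -> B) -> (A=0 B=10 C=1)
  3. empty(B) -> (A=0 B=0 C=1)
  4. pour(C -> A) -> (A=1 B=0 C=0)
  5. fill(C) -> (A=1 B=0 C=11)
  6. pour(C -> B) -> (A=1 B=10 C=1)
  7. empty(B) -> (A=1 B=0 C=1)
  8. pour(C -> A) -> (A=2 B=0 C=0)
  9. fill(C) -> (A=2 B=0 C=11)
  10. pour(C -> B) -> (A=2 B=10 C=1)
  11. empty(B) -> (A=2 B=0 C=1)
  12. pour(C -> B) -> (A=2 B=1 C=0)
  13. fill(C) -> (A=2 B=1 C=11)
  14. pour(C -> B) -> (A=2 B=10 C=2)
  15. empty(B) -> (A=2 B=0 C=2)
  16. pour(C -> B) -> (A=2 B=2 C=0)
  17. fill(C) -> (A=2 B=2 C=11)
Target reached → yes.

Answer: yes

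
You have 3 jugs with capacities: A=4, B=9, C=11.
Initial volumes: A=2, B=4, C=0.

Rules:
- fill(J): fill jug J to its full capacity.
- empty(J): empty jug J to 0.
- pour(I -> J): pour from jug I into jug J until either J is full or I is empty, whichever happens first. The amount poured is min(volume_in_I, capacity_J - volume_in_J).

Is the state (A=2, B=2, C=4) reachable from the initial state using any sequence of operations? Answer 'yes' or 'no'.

Answer: no

Derivation:
BFS explored all 360 reachable states.
Reachable set includes: (0,0,0), (0,0,1), (0,0,2), (0,0,3), (0,0,4), (0,0,5), (0,0,6), (0,0,7), (0,0,8), (0,0,9), (0,0,10), (0,0,11) ...
Target (A=2, B=2, C=4) not in reachable set → no.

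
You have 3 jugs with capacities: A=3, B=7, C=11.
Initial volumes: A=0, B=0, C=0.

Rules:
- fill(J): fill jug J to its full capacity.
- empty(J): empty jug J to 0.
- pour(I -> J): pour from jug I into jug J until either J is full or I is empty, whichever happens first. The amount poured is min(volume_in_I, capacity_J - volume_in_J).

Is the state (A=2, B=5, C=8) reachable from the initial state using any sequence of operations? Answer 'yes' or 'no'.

BFS explored all 264 reachable states.
Reachable set includes: (0,0,0), (0,0,1), (0,0,2), (0,0,3), (0,0,4), (0,0,5), (0,0,6), (0,0,7), (0,0,8), (0,0,9), (0,0,10), (0,0,11) ...
Target (A=2, B=5, C=8) not in reachable set → no.

Answer: no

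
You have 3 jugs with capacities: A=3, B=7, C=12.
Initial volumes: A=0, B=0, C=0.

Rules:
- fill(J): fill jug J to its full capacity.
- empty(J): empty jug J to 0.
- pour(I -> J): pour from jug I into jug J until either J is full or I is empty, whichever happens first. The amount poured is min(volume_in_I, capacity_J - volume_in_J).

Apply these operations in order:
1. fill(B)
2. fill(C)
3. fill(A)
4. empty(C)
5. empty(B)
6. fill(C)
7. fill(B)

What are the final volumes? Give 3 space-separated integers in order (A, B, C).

Answer: 3 7 12

Derivation:
Step 1: fill(B) -> (A=0 B=7 C=0)
Step 2: fill(C) -> (A=0 B=7 C=12)
Step 3: fill(A) -> (A=3 B=7 C=12)
Step 4: empty(C) -> (A=3 B=7 C=0)
Step 5: empty(B) -> (A=3 B=0 C=0)
Step 6: fill(C) -> (A=3 B=0 C=12)
Step 7: fill(B) -> (A=3 B=7 C=12)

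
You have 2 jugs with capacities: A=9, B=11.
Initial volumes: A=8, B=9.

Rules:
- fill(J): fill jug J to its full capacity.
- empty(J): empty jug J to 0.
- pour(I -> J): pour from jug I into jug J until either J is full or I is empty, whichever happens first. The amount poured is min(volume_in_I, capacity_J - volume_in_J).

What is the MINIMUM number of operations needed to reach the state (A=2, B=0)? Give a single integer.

Answer: 5

Derivation:
BFS from (A=8, B=9). One shortest path:
  1. empty(A) -> (A=0 B=9)
  2. fill(B) -> (A=0 B=11)
  3. pour(B -> A) -> (A=9 B=2)
  4. empty(A) -> (A=0 B=2)
  5. pour(B -> A) -> (A=2 B=0)
Reached target in 5 moves.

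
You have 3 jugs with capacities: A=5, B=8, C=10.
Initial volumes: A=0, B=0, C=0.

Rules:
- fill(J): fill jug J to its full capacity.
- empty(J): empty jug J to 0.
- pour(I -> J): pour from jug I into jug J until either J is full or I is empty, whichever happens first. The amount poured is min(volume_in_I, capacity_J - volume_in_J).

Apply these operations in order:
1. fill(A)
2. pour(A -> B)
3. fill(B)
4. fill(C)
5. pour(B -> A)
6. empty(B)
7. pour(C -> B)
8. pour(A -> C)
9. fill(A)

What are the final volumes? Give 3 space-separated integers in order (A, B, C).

Step 1: fill(A) -> (A=5 B=0 C=0)
Step 2: pour(A -> B) -> (A=0 B=5 C=0)
Step 3: fill(B) -> (A=0 B=8 C=0)
Step 4: fill(C) -> (A=0 B=8 C=10)
Step 5: pour(B -> A) -> (A=5 B=3 C=10)
Step 6: empty(B) -> (A=5 B=0 C=10)
Step 7: pour(C -> B) -> (A=5 B=8 C=2)
Step 8: pour(A -> C) -> (A=0 B=8 C=7)
Step 9: fill(A) -> (A=5 B=8 C=7)

Answer: 5 8 7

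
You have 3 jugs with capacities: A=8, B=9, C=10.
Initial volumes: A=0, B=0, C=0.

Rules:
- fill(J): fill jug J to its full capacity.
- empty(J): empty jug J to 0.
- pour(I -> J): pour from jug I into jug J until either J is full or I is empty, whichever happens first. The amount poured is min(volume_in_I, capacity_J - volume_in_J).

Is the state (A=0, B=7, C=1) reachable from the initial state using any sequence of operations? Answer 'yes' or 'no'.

BFS from (A=0, B=0, C=0):
  1. fill(A) -> (A=8 B=0 C=0)
  2. fill(B) -> (A=8 B=9 C=0)
  3. pour(B -> C) -> (A=8 B=0 C=9)
  4. pour(A -> C) -> (A=7 B=0 C=10)
  5. pour(C -> B) -> (A=7 B=9 C=1)
  6. empty(B) -> (A=7 B=0 C=1)
  7. pour(A -> B) -> (A=0 B=7 C=1)
Target reached → yes.

Answer: yes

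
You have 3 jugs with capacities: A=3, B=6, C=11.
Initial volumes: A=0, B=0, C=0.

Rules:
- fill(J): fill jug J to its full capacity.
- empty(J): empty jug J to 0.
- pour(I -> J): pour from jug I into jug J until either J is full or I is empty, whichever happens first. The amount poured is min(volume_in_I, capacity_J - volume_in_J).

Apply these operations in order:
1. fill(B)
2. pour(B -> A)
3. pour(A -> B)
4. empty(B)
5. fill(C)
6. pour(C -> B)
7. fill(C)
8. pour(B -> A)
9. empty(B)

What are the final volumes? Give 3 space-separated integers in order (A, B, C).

Step 1: fill(B) -> (A=0 B=6 C=0)
Step 2: pour(B -> A) -> (A=3 B=3 C=0)
Step 3: pour(A -> B) -> (A=0 B=6 C=0)
Step 4: empty(B) -> (A=0 B=0 C=0)
Step 5: fill(C) -> (A=0 B=0 C=11)
Step 6: pour(C -> B) -> (A=0 B=6 C=5)
Step 7: fill(C) -> (A=0 B=6 C=11)
Step 8: pour(B -> A) -> (A=3 B=3 C=11)
Step 9: empty(B) -> (A=3 B=0 C=11)

Answer: 3 0 11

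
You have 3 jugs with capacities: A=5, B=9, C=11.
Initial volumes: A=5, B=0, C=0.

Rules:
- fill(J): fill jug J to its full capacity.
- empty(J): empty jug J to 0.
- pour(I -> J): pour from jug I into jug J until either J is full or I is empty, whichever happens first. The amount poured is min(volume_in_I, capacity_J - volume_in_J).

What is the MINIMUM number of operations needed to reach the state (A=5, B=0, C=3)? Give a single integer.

BFS from (A=5, B=0, C=0). One shortest path:
  1. fill(B) -> (A=5 B=9 C=0)
  2. pour(A -> C) -> (A=0 B=9 C=5)
  3. fill(A) -> (A=5 B=9 C=5)
  4. pour(B -> C) -> (A=5 B=3 C=11)
  5. empty(C) -> (A=5 B=3 C=0)
  6. pour(B -> C) -> (A=5 B=0 C=3)
Reached target in 6 moves.

Answer: 6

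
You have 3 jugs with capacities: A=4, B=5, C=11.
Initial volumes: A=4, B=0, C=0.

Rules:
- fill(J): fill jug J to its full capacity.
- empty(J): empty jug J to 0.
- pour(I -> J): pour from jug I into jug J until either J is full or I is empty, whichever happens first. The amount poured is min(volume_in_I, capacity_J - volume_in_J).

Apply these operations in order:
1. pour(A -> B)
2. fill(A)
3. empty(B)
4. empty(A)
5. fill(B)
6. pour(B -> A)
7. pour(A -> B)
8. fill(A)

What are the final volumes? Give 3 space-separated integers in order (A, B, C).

Answer: 4 5 0

Derivation:
Step 1: pour(A -> B) -> (A=0 B=4 C=0)
Step 2: fill(A) -> (A=4 B=4 C=0)
Step 3: empty(B) -> (A=4 B=0 C=0)
Step 4: empty(A) -> (A=0 B=0 C=0)
Step 5: fill(B) -> (A=0 B=5 C=0)
Step 6: pour(B -> A) -> (A=4 B=1 C=0)
Step 7: pour(A -> B) -> (A=0 B=5 C=0)
Step 8: fill(A) -> (A=4 B=5 C=0)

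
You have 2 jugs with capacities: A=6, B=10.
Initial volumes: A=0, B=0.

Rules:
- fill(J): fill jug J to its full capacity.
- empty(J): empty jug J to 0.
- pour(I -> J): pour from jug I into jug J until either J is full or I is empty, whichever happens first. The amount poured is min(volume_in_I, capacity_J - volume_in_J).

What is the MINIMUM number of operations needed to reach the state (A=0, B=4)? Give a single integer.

Answer: 3

Derivation:
BFS from (A=0, B=0). One shortest path:
  1. fill(B) -> (A=0 B=10)
  2. pour(B -> A) -> (A=6 B=4)
  3. empty(A) -> (A=0 B=4)
Reached target in 3 moves.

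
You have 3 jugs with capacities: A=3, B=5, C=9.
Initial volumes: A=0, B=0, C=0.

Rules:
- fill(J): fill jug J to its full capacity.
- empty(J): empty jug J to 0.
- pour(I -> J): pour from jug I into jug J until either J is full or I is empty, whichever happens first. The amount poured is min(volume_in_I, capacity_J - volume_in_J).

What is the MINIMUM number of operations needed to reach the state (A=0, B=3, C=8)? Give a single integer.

BFS from (A=0, B=0, C=0). One shortest path:
  1. fill(A) -> (A=3 B=0 C=0)
  2. fill(B) -> (A=3 B=5 C=0)
  3. pour(A -> C) -> (A=0 B=5 C=3)
  4. fill(A) -> (A=3 B=5 C=3)
  5. pour(B -> C) -> (A=3 B=0 C=8)
  6. pour(A -> B) -> (A=0 B=3 C=8)
Reached target in 6 moves.

Answer: 6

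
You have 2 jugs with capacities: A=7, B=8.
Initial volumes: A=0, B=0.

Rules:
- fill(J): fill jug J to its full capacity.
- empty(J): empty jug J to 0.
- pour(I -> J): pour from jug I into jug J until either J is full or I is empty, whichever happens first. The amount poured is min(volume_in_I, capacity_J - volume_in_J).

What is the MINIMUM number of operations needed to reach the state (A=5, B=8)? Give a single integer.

Answer: 8

Derivation:
BFS from (A=0, B=0). One shortest path:
  1. fill(A) -> (A=7 B=0)
  2. pour(A -> B) -> (A=0 B=7)
  3. fill(A) -> (A=7 B=7)
  4. pour(A -> B) -> (A=6 B=8)
  5. empty(B) -> (A=6 B=0)
  6. pour(A -> B) -> (A=0 B=6)
  7. fill(A) -> (A=7 B=6)
  8. pour(A -> B) -> (A=5 B=8)
Reached target in 8 moves.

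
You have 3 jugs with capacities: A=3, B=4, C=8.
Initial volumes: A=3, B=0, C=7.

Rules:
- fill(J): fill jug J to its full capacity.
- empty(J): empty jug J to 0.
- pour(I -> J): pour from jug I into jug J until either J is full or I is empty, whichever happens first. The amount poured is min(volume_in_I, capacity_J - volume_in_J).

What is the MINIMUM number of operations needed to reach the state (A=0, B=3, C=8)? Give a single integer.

BFS from (A=3, B=0, C=7). One shortest path:
  1. fill(C) -> (A=3 B=0 C=8)
  2. pour(A -> B) -> (A=0 B=3 C=8)
Reached target in 2 moves.

Answer: 2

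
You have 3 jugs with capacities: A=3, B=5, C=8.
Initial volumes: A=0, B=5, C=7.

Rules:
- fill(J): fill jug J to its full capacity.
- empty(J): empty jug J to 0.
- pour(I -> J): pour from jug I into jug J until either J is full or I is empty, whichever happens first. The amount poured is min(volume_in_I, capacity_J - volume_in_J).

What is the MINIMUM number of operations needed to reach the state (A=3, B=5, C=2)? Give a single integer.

BFS from (A=0, B=5, C=7). One shortest path:
  1. fill(A) -> (A=3 B=5 C=7)
  2. empty(B) -> (A=3 B=0 C=7)
  3. pour(C -> B) -> (A=3 B=5 C=2)
Reached target in 3 moves.

Answer: 3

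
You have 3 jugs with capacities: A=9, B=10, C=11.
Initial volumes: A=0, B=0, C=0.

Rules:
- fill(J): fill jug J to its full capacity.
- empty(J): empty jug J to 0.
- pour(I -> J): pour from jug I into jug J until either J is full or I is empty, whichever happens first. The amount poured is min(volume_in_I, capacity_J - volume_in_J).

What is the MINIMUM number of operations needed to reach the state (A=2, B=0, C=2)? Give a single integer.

Answer: 8

Derivation:
BFS from (A=0, B=0, C=0). One shortest path:
  1. fill(C) -> (A=0 B=0 C=11)
  2. pour(C -> A) -> (A=9 B=0 C=2)
  3. empty(A) -> (A=0 B=0 C=2)
  4. pour(C -> B) -> (A=0 B=2 C=0)
  5. fill(C) -> (A=0 B=2 C=11)
  6. pour(C -> A) -> (A=9 B=2 C=2)
  7. empty(A) -> (A=0 B=2 C=2)
  8. pour(B -> A) -> (A=2 B=0 C=2)
Reached target in 8 moves.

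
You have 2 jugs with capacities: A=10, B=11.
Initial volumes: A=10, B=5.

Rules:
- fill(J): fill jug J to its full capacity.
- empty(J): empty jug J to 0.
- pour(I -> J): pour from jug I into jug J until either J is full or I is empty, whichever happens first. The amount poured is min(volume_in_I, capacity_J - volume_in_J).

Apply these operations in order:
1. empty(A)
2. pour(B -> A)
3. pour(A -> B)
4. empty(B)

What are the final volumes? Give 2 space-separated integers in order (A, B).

Answer: 0 0

Derivation:
Step 1: empty(A) -> (A=0 B=5)
Step 2: pour(B -> A) -> (A=5 B=0)
Step 3: pour(A -> B) -> (A=0 B=5)
Step 4: empty(B) -> (A=0 B=0)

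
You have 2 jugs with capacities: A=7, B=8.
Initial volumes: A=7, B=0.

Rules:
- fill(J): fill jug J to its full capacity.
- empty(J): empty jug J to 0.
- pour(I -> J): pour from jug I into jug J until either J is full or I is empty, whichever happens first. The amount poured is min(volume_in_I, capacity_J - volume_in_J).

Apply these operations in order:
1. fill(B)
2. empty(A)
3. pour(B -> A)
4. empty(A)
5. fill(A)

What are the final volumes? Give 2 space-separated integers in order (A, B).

Answer: 7 1

Derivation:
Step 1: fill(B) -> (A=7 B=8)
Step 2: empty(A) -> (A=0 B=8)
Step 3: pour(B -> A) -> (A=7 B=1)
Step 4: empty(A) -> (A=0 B=1)
Step 5: fill(A) -> (A=7 B=1)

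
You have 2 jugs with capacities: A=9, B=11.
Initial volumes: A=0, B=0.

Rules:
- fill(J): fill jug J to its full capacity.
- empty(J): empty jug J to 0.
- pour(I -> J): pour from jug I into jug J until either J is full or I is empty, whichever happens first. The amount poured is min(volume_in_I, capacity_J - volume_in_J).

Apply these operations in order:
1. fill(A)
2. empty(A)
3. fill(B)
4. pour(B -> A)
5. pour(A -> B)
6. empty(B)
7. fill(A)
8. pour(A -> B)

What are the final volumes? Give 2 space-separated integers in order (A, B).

Answer: 0 9

Derivation:
Step 1: fill(A) -> (A=9 B=0)
Step 2: empty(A) -> (A=0 B=0)
Step 3: fill(B) -> (A=0 B=11)
Step 4: pour(B -> A) -> (A=9 B=2)
Step 5: pour(A -> B) -> (A=0 B=11)
Step 6: empty(B) -> (A=0 B=0)
Step 7: fill(A) -> (A=9 B=0)
Step 8: pour(A -> B) -> (A=0 B=9)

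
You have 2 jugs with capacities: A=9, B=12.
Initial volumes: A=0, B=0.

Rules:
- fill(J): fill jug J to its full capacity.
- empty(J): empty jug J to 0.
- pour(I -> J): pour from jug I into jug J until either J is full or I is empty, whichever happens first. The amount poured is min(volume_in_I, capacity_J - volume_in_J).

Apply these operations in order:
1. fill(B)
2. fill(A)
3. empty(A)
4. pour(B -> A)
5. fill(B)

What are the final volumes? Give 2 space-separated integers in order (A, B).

Step 1: fill(B) -> (A=0 B=12)
Step 2: fill(A) -> (A=9 B=12)
Step 3: empty(A) -> (A=0 B=12)
Step 4: pour(B -> A) -> (A=9 B=3)
Step 5: fill(B) -> (A=9 B=12)

Answer: 9 12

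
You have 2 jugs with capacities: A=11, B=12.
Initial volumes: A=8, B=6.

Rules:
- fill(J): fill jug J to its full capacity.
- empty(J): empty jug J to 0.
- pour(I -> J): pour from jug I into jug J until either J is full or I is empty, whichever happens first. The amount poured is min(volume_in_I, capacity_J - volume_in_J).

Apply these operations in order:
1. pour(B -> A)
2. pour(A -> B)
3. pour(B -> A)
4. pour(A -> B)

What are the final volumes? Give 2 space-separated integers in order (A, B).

Answer: 2 12

Derivation:
Step 1: pour(B -> A) -> (A=11 B=3)
Step 2: pour(A -> B) -> (A=2 B=12)
Step 3: pour(B -> A) -> (A=11 B=3)
Step 4: pour(A -> B) -> (A=2 B=12)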